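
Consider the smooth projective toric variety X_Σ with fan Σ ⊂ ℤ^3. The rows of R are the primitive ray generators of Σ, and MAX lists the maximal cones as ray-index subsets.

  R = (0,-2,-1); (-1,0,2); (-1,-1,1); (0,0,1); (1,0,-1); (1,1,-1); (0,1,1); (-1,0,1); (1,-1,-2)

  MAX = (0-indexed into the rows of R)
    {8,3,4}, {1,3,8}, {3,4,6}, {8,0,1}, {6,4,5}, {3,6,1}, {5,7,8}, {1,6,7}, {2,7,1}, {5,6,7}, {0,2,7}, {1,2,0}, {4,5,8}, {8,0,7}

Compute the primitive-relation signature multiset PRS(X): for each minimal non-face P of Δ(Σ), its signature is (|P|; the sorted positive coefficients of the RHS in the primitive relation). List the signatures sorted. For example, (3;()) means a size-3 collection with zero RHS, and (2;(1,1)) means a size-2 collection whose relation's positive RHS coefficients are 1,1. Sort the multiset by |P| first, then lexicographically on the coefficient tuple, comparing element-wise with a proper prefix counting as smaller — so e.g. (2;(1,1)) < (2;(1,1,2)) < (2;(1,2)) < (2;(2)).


|primitive collections| = 17. Relations:

  {2,5}:  v_{2} + v_{5} = 0 ; sig = (2;())
  {4,7}:  v_{4} + v_{7} = 0 ; sig = (2;())
  {0,5}:  v_{0} + v_{5} = v_{8} ; sig = (2;(1))
  {1,4}:  v_{1} + v_{4} = v_{3} ; sig = (2;(1))
  {1,5}:  v_{1} + v_{5} = v_{6} ; sig = (2;(1))
  {2,6}:  v_{2} + v_{6} = v_{1} ; sig = (2;(1))
  {2,8}:  v_{2} + v_{8} = v_{0} ; sig = (2;(1))
  {3,7}:  v_{3} + v_{7} = v_{1} ; sig = (2;(1))
  {6,8}:  v_{6} + v_{8} = v_{4} ; sig = (2;(1))
  {0,6}:  v_{0} + v_{6} = v_{1} + v_{8} ; sig = (2;(1,1))
  {2,4}:  v_{2} + v_{4} = v_{1} + v_{8} ; sig = (2;(1,1))
  {3,5}:  v_{3} + v_{5} = v_{4} + v_{6} ; sig = (2;(1,1))
  {0,4}:  v_{0} + v_{4} = v_{1} + 2·v_{8} ; sig = (2;(1,2))
  {2,3}:  v_{2} + v_{3} = 2·v_{1} + v_{8} ; sig = (2;(1,2))
  {0,3}:  v_{0} + v_{3} = 2·v_{1} + 2·v_{8} ; sig = (2;(2,2))
  {1,7,8}:  v_{1} + v_{7} + v_{8} = v_{2} ; sig = (3;(1))
  {0,1,7}:  v_{0} + v_{1} + v_{7} = 2·v_{2} ; sig = (3;(2))

so the primitive-relation signature multiset is
[(2;()), (2;()), (2;(1)), (2;(1)), (2;(1)), (2;(1)), (2;(1)), (2;(1)), (2;(1)), (2;(1,1)), (2;(1,1)), (2;(1,1)), (2;(1,2)), (2;(1,2)), (2;(2,2)), (3;(1)), (3;(2))]


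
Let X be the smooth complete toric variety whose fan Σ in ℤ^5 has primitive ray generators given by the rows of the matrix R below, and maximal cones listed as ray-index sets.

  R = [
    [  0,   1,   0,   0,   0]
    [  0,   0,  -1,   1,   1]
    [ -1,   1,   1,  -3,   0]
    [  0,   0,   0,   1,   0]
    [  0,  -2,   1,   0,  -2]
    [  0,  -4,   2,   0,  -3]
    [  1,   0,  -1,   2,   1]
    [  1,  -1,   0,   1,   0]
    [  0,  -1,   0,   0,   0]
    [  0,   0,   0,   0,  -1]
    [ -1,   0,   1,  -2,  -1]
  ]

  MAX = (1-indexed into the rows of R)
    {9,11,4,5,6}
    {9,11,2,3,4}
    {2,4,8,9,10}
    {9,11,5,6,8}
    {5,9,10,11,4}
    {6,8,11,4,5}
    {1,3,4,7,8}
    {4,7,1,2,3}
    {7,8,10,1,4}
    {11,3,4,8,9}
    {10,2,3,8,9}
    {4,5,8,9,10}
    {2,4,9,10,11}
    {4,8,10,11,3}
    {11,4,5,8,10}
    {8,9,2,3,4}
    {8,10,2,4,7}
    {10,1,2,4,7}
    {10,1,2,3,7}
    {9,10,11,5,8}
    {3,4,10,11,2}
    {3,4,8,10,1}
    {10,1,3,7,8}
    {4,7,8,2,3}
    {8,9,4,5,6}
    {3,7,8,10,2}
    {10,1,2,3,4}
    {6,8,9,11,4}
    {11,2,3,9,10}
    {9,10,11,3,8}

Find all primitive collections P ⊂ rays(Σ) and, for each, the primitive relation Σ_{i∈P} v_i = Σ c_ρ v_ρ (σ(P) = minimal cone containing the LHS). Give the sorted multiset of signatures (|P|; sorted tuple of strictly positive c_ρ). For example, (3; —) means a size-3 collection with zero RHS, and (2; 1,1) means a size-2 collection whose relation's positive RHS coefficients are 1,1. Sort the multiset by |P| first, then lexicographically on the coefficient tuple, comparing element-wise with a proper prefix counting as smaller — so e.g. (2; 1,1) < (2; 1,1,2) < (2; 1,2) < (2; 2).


Primitive collections (20):

  • {1,9}:  v_{1} + v_{9} = 0 — sig = (2; —)
  • {7,11}:  v_{7} + v_{11} = 0 — sig = (2; —)
  • {7,9}:  v_{7} + v_{9} = v_{2} + v_{8} — sig = (2; 1,1)
  • {1,11}:  v_{1} + v_{11} = v_{3} + v_{4} + v_{10} — sig = (2; 1,1,1)
  • {1,5}:  v_{1} + v_{5} = v_{4} + v_{8} + v_{10} + v_{11} — sig = (2; 1,1,1,1)
  • {1,6}:  v_{1} + v_{6} = v_{4} + v_{5} + v_{8} + v_{11} — sig = (2; 1,1,1,1)
  • {5,7}:  v_{5} + v_{7} = v_{4} + v_{8} + v_{9} + v_{10} — sig = (2; 1,1,1,1)
  • {6,7}:  v_{6} + v_{7} = v_{4} + v_{5} + v_{8} + v_{9} — sig = (2; 1,1,1,1)
  • {2,5}:  v_{2} + v_{5} = v_{4} + 2·v_{9} + v_{10} — sig = (2; 1,1,2)
  • {2,6}:  v_{2} + v_{6} = v_{4} + v_{5} + 2·v_{9} — sig = (2; 1,1,2)
  • {3,6}:  v_{3} + v_{6} = v_{4} + 2·v_{8} + v_{9} + 3·v_{11} — sig = (2; 1,1,2,3)
  • {3,5}:  v_{3} + v_{5} = v_{8} + 2·v_{11} — sig = (2; 1,2)
  • {6,10}:  v_{6} + v_{10} = 2·v_{5} — sig = (2; 2)
  • {1,2,8}:  v_{1} + v_{2} + v_{8} = v_{7} — sig = (3; 1)
  • {2,8,11}:  v_{2} + v_{8} + v_{11} = v_{9} — sig = (3; 1)
  • {3,4,7,10}:  v_{3} + v_{4} + v_{7} + v_{10} = v_{1} — sig = (4; 1)
  • {3,4,9,10}:  v_{3} + v_{4} + v_{9} + v_{10} = v_{11} — sig = (4; 1)
  • {2,3,4,8,10}:  v_{2} + v_{3} + v_{4} + v_{8} + v_{10} = 0 — sig = (5; —)
  • {4,5,8,9,11}:  v_{4} + v_{5} + v_{8} + v_{9} + v_{11} = v_{6} — sig = (5; 1)
  • {4,8,9,10,11}:  v_{4} + v_{8} + v_{9} + v_{10} + v_{11} = v_{5} — sig = (5; 1)

so the primitive-relation signature multiset is
    (2; —)
    (2; —)
    (2; 1,1)
    (2; 1,1,1)
    (2; 1,1,1,1)
    (2; 1,1,1,1)
    (2; 1,1,1,1)
    (2; 1,1,1,1)
    (2; 1,1,2)
    (2; 1,1,2)
    (2; 1,1,2,3)
    (2; 1,2)
    (2; 2)
    (3; 1)
    (3; 1)
    (4; 1)
    (4; 1)
    (5; —)
    (5; 1)
    (5; 1)


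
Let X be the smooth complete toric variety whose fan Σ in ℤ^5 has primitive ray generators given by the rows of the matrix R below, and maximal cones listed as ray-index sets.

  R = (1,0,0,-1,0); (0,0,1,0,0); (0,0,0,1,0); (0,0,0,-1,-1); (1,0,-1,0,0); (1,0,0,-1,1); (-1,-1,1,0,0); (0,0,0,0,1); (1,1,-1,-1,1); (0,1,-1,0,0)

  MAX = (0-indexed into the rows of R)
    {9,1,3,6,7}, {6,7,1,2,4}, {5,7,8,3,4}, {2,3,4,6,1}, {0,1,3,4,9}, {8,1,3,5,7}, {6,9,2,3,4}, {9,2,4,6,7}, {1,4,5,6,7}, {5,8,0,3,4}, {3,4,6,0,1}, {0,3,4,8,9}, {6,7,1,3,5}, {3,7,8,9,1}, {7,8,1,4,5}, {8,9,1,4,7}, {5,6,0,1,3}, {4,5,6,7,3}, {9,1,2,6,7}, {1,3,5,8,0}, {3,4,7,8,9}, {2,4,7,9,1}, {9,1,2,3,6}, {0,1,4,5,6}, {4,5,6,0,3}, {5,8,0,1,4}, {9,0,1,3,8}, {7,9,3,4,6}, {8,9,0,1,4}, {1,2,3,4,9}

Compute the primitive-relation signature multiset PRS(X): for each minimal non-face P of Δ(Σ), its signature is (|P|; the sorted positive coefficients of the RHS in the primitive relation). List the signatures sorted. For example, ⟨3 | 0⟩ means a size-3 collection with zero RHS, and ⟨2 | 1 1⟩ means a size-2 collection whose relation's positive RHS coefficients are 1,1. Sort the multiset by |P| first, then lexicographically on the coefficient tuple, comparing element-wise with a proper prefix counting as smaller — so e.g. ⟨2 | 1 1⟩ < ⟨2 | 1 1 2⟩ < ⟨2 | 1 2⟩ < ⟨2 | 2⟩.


|primitive collections| = 12. Relations:

  P={0,7}:  v_{0} + v_{7} = v_{5}  ⟹  sig = ⟨2 | 1⟩
  P={5,9}:  v_{5} + v_{9} = v_{8}  ⟹  sig = ⟨2 | 1⟩
  P={0,2}:  v_{0} + v_{2} = v_{1} + v_{4}  ⟹  sig = ⟨2 | 1 1⟩
  P={2,5}:  v_{2} + v_{5} = v_{1} + v_{4} + v_{7}  ⟹  sig = ⟨2 | 1 1 1⟩
  P={2,8}:  v_{2} + v_{8} = v_{1} + v_{4} + v_{7} + v_{9}  ⟹  sig = ⟨2 | 1 1 1 1⟩
  P={6,8}:  v_{6} + v_{8} = v_{3} + 2·v_{7}  ⟹  sig = ⟨2 | 1 2⟩
  P={2,3,7}:  v_{2} + v_{3} + v_{7} = 0  ⟹  sig = ⟨3 | 0⟩
  P={0,6,9}:  v_{0} + v_{6} + v_{9} = v_{3} + v_{7}  ⟹  sig = ⟨3 | 1 1⟩
  P={1,4,6,9}:  v_{1} + v_{4} + v_{6} + v_{9} = 0  ⟹  sig = ⟨4 | 0⟩
  P={1,3,4,7}:  v_{1} + v_{3} + v_{4} + v_{7} = v_{0}  ⟹  sig = ⟨4 | 1⟩
  P={1,3,4,8}:  v_{1} + v_{3} + v_{4} + v_{8} = 2·v_{0} + v_{9}  ⟹  sig = ⟨4 | 1 2⟩
  P={1,3,4,5}:  v_{1} + v_{3} + v_{4} + v_{5} = 2·v_{0}  ⟹  sig = ⟨4 | 2⟩

Hence PRS(X_Σ) =
    ⟨2 | 1⟩
    ⟨2 | 1⟩
    ⟨2 | 1 1⟩
    ⟨2 | 1 1 1⟩
    ⟨2 | 1 1 1 1⟩
    ⟨2 | 1 2⟩
    ⟨3 | 0⟩
    ⟨3 | 1 1⟩
    ⟨4 | 0⟩
    ⟨4 | 1⟩
    ⟨4 | 1 2⟩
    ⟨4 | 2⟩


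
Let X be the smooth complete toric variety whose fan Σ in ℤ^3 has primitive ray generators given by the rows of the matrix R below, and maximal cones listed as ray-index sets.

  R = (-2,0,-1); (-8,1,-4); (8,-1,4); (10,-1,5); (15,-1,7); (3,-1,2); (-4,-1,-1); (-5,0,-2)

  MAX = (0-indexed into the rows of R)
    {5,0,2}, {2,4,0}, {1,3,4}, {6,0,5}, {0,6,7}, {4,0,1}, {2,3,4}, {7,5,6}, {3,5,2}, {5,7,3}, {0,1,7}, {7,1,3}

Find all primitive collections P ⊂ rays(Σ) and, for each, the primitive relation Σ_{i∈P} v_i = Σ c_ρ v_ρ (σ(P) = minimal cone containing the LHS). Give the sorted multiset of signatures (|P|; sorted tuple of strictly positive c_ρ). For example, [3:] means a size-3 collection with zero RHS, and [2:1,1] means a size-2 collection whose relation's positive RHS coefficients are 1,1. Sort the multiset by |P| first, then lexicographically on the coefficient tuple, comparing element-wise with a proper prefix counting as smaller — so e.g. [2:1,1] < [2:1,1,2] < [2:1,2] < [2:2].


Minimal non-faces — 11 found among 8 rays, 12 max cones:

  • {1,2}:  v_{1} + v_{2} = 0  so sig = [2:]
  • {0,3}:  v_{0} + v_{3} = v_{2}  so sig = [2:1]
  • {1,5}:  v_{1} + v_{5} = v_{7}  so sig = [2:1]
  • {2,7}:  v_{2} + v_{7} = v_{5}  so sig = [2:1]
  • {4,7}:  v_{4} + v_{7} = v_{3}  so sig = [2:1]
  • {4,5}:  v_{4} + v_{5} = v_{2} + v_{3}  so sig = [2:1,1]
  • {4,6}:  v_{4} + v_{6} = v_{2} + v_{5}  so sig = [2:1,1]
  • {1,6}:  v_{1} + v_{6} = v_{0} + 2·v_{7}  so sig = [2:1,2]
  • {2,6}:  v_{2} + v_{6} = v_{0} + 2·v_{5}  so sig = [2:1,2]
  • {3,6}:  v_{3} + v_{6} = 2·v_{5}  so sig = [2:2]
  • {0,5,7}:  v_{0} + v_{5} + v_{7} = v_{6}  so sig = [3:1]

so the primitive-relation signature multiset is
    |P|=2: 10 collections, coeffs (), (1), (1), (1), (1), (1,1), (1,1), (1,2), (1,2), (2)
    |P|=3: 1 collection, coeffs (1)


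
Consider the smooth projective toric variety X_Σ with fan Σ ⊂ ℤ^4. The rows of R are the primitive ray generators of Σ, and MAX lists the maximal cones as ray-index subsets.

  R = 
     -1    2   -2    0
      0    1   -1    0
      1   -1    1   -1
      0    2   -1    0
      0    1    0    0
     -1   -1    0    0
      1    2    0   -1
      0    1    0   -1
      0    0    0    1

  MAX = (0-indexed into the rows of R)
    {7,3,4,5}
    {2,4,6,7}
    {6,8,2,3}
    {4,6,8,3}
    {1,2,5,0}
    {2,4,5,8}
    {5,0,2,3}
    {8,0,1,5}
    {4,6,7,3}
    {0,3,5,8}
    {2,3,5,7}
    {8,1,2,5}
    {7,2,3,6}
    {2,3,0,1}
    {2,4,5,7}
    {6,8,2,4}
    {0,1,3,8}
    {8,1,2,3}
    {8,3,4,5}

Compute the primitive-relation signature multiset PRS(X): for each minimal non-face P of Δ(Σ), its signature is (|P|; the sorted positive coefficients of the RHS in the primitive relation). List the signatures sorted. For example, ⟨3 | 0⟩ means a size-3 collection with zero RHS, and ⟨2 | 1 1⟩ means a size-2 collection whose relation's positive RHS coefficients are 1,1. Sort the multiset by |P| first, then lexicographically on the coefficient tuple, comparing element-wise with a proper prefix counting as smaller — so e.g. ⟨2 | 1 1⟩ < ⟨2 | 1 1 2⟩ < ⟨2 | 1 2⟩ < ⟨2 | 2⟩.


Δ(Σ) — 9 vertices, 12 min non-faces:

  P={1,4}:  v_{1} + v_{4} = v_{3}  →  sig = ⟨2 | 1⟩
  P={5,6}:  v_{5} + v_{6} = v_{7}  →  sig = ⟨2 | 1⟩
  P={7,8}:  v_{7} + v_{8} = v_{4}  →  sig = ⟨2 | 1⟩
  P={1,7}:  v_{1} + v_{7} = v_{2} + 2·v_{3} + v_{5}  →  sig = ⟨2 | 1 1 2⟩
  P={0,6}:  v_{0} + v_{6} = v_{2} + 3·v_{3} + v_{5}  →  sig = ⟨2 | 1 1 3⟩
  P={0,4}:  v_{0} + v_{4} = 2·v_{3} + v_{5}  →  sig = ⟨2 | 1 2⟩
  P={1,6}:  v_{1} + v_{6} = v_{2} + 2·v_{3}  →  sig = ⟨2 | 1 2⟩
  P={0,7}:  v_{0} + v_{7} = v_{2} + 3·v_{3} + 2·v_{5}  →  sig = ⟨2 | 1 2 3⟩
  P={0,2,8}:  v_{0} + v_{2} + v_{8} = v_{1}  →  sig = ⟨3 | 1⟩
  P={1,3,5}:  v_{1} + v_{3} + v_{5} = v_{0}  →  sig = ⟨3 | 1⟩
  P={2,3,4}:  v_{2} + v_{3} + v_{4} = v_{6}  →  sig = ⟨3 | 1⟩
  P={2,3,5,8}:  v_{2} + v_{3} + v_{5} + v_{8} = 0  →  sig = ⟨4 | 0⟩

Hence PRS(X_Σ) =
    ⟨2 | 1⟩
    ⟨2 | 1⟩
    ⟨2 | 1⟩
    ⟨2 | 1 1 2⟩
    ⟨2 | 1 1 3⟩
    ⟨2 | 1 2⟩
    ⟨2 | 1 2⟩
    ⟨2 | 1 2 3⟩
    ⟨3 | 1⟩
    ⟨3 | 1⟩
    ⟨3 | 1⟩
    ⟨4 | 0⟩


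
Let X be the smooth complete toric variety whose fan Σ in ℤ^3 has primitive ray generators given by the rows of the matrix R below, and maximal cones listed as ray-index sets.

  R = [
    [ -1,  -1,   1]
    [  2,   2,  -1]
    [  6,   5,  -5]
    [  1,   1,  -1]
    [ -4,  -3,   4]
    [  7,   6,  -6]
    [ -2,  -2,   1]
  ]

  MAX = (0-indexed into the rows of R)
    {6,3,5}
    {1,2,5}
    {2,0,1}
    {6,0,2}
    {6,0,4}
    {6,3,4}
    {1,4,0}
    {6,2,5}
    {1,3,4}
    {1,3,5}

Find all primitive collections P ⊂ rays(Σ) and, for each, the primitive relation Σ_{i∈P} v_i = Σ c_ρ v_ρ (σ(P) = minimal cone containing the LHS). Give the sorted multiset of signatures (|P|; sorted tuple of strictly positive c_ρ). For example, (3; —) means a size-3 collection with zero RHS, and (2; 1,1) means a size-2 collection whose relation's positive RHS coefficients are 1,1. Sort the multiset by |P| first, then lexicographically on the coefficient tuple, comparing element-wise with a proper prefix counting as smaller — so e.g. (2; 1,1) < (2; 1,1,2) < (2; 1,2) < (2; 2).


The 6 primitive collections of Σ (r=7, n=3):

  P={0,3}:  v_{0} + v_{3} = 0  so sig = (2; —)
  P={1,6}:  v_{1} + v_{6} = 0  so sig = (2; —)
  P={0,5}:  v_{0} + v_{5} = v_{2}  so sig = (2; 1)
  P={2,3}:  v_{2} + v_{3} = v_{5}  so sig = (2; 1)
  P={2,4}:  v_{2} + v_{4} = v_{1}  so sig = (2; 1)
  P={4,5}:  v_{4} + v_{5} = v_{1} + v_{3}  so sig = (2; 1,1)

so the primitive-relation signature multiset is
[(2; —), (2; —), (2; 1), (2; 1), (2; 1), (2; 1,1)]


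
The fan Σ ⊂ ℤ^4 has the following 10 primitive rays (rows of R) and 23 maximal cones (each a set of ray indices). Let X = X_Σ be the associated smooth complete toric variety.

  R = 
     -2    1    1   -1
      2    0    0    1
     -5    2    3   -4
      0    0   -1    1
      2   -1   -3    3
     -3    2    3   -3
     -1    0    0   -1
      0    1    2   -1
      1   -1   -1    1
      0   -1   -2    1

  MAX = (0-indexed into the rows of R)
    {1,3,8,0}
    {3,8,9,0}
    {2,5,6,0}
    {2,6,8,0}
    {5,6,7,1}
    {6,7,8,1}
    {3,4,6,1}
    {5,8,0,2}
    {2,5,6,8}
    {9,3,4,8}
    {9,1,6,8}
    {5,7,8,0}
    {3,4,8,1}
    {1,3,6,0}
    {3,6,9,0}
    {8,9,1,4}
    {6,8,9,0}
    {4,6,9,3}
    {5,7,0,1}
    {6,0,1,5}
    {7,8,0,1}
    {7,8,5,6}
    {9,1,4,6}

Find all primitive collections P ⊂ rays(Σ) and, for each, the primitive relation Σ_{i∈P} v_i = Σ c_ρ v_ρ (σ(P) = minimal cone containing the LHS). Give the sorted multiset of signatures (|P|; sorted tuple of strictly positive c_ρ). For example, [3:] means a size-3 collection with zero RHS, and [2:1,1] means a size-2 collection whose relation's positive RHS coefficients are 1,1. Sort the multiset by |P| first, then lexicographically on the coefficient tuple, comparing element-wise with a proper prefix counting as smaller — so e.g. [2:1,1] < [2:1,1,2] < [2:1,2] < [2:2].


The 20 primitive collections of Σ (r=10, n=4):

  {7,9}:  v_{7} + v_{9} = 0  ⟹  sig = [2:]
  {1,2}:  v_{1} + v_{2} = v_{5}  ⟹  sig = [2:1]
  {3,7}:  v_{3} + v_{7} = v_{0} + v_{1}  ⟹  sig = [2:1,1]
  {4,7}:  v_{4} + v_{7} = v_{1} + v_{3}  ⟹  sig = [2:1,1]
  {5,9}:  v_{5} + v_{9} = v_{0} + v_{6}  ⟹  sig = [2:1,1]
  {2,4}:  v_{2} + v_{4} = v_{0} + v_{3} + v_{6}  ⟹  sig = [2:1,1,1]
  {4,5}:  v_{4} + v_{5} = v_{0} + v_{1} + v_{3} + v_{6}  ⟹  sig = [2:1,1,1,1]
  {3,5}:  v_{3} + v_{5} = 2·v_{0} + v_{1} + v_{6}  ⟹  sig = [2:1,1,2]
  {2,3}:  v_{2} + v_{3} = 2·v_{0} + v_{6}  ⟹  sig = [2:1,2]
  {2,7}:  v_{2} + v_{7} = 2·v_{5} + v_{8}  ⟹  sig = [2:1,2]
  {2,9}:  v_{2} + v_{9} = 2·v_{0} + 2·v_{6} + v_{8}  ⟹  sig = [2:1,2,2]
  {0,4}:  v_{0} + v_{4} = 2·v_{3}  ⟹  sig = [2:2]
  {0,1,9}:  v_{0} + v_{1} + v_{9} = v_{3}  ⟹  sig = [3:1]
  {0,6,7}:  v_{0} + v_{6} + v_{7} = v_{5}  ⟹  sig = [3:1]
  {1,3,9}:  v_{1} + v_{3} + v_{9} = v_{4}  ⟹  sig = [3:1]
  {1,5,8}:  v_{1} + v_{5} + v_{8} = v_{7}  ⟹  sig = [3:1]
  {3,6,8}:  v_{3} + v_{6} + v_{8} = v_{9}  ⟹  sig = [3:1]
  {4,6,8}:  v_{4} + v_{6} + v_{8} = v_{1} + 2·v_{9}  ⟹  sig = [3:1,2]
  {0,1,6,8}:  v_{0} + v_{1} + v_{6} + v_{8} = 0  ⟹  sig = [4:]
  {0,5,6,8}:  v_{0} + v_{5} + v_{6} + v_{8} = v_{2}  ⟹  sig = [4:1]

Sorted signature multiset PRS(X):
    |P|=2: 12 collections, coeffs (), (1), (1,1), (1,1), (1,1), (1,1,1), (1,1,1,1), (1,1,2), (1,2), (1,2), (1,2,2), (2)
    |P|=3: 6 collections, coeffs (1), (1), (1), (1), (1), (1,2)
    |P|=4: 2 collections, coeffs (), (1)


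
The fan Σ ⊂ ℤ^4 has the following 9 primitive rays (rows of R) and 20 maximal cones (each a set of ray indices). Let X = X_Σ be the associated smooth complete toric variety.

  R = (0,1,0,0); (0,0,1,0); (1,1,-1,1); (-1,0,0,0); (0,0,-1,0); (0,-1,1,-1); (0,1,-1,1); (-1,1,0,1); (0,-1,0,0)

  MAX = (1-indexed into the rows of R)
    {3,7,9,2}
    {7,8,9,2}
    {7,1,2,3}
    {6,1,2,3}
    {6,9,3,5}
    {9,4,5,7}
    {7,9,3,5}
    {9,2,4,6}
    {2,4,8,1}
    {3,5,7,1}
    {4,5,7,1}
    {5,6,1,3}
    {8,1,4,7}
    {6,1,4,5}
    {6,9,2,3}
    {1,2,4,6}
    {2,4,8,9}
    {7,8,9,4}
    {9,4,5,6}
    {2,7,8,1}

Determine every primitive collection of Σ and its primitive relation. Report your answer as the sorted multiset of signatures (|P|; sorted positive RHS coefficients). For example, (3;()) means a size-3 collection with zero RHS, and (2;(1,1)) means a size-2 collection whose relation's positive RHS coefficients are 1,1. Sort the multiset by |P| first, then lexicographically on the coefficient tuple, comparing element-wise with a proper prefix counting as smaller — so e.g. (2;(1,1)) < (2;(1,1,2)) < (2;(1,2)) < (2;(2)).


Primitive collections (8):

  {1,9}:  v_{1} + v_{9} = 0 — sig = (2;())
  {2,5}:  v_{2} + v_{5} = 0 — sig = (2;())
  {6,7}:  v_{6} + v_{7} = 0 — sig = (2;())
  {3,4}:  v_{3} + v_{4} = v_{7} — sig = (2;(1))
  {5,8}:  v_{5} + v_{8} = v_{4} + v_{7} — sig = (2;(1,1))
  {6,8}:  v_{6} + v_{8} = v_{2} + v_{4} — sig = (2;(1,1))
  {3,8}:  v_{3} + v_{8} = v_{2} + 2·v_{7} — sig = (2;(1,2))
  {2,4,7}:  v_{2} + v_{4} + v_{7} = v_{8} — sig = (3;(1))

Sorted signature multiset PRS(X):
{ (2;()) ×3,  (2;(1)),  (2;(1,1)) ×2,  (2;(1,2)),  (3;(1)) }


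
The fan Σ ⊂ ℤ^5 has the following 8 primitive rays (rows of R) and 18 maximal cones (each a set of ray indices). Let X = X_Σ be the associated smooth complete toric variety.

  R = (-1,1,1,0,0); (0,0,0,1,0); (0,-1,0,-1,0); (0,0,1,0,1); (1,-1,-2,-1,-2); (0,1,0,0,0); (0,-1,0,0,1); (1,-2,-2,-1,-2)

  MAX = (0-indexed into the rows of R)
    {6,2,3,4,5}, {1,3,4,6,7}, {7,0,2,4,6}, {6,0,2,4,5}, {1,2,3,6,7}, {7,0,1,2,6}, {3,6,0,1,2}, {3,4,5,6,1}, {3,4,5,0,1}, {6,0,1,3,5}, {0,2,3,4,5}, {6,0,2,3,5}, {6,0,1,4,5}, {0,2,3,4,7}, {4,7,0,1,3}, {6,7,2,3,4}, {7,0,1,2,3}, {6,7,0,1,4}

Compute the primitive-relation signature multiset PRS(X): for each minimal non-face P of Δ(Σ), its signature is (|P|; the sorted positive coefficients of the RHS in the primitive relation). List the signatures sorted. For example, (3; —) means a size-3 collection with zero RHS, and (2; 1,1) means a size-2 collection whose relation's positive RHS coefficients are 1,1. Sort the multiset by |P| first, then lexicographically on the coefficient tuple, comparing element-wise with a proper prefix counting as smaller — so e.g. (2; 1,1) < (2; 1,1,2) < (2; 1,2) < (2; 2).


5 minimal non-faces of Δ(Σ) (on 8 rays):

  {5,7}:  v_{5} + v_{7} = v_{4} — sig = (2; 1)
  {1,2,5}:  v_{1} + v_{2} + v_{5} = 0 — sig = (3; —)
  {1,2,4}:  v_{1} + v_{2} + v_{4} = v_{7} — sig = (3; 1)
  {0,3,4,6}:  v_{0} + v_{3} + v_{4} + v_{6} = v_{2} — sig = (4; 1)
  {0,3,6,7}:  v_{0} + v_{3} + v_{6} + v_{7} = v_{1} + 2·v_{2} — sig = (4; 1,2)

so the primitive-relation signature multiset is
{ (2; 1),  (3; —),  (3; 1),  (4; 1),  (4; 1,2) }


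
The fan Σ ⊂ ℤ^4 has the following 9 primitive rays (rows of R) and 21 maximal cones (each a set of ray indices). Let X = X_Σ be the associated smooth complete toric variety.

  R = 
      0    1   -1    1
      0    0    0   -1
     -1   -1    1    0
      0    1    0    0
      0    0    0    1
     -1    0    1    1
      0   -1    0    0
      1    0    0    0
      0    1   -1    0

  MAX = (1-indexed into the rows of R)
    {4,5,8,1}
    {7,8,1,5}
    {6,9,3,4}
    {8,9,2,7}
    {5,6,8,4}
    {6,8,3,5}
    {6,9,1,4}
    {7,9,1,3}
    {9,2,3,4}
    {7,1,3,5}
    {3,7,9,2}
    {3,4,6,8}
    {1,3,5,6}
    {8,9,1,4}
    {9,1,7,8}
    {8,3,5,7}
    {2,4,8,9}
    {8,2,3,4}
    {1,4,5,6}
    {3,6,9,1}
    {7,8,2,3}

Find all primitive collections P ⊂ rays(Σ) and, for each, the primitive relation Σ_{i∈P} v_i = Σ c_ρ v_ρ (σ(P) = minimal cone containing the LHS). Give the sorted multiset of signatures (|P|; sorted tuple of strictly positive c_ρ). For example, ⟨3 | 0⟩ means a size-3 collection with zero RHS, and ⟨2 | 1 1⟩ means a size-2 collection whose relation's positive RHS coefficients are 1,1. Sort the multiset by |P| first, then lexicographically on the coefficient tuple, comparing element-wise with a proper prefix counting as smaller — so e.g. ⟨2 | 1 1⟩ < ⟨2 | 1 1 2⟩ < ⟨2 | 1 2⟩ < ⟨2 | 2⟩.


The 12 primitive collections of Σ (r=9, n=4):

  P={2,5}:  v_{2} + v_{5} = 0  ⟹  sig = ⟨2 | 0⟩
  P={4,7}:  v_{4} + v_{7} = 0  ⟹  sig = ⟨2 | 0⟩
  P={1,2}:  v_{1} + v_{2} = v_{9}  ⟹  sig = ⟨2 | 1⟩
  P={5,9}:  v_{5} + v_{9} = v_{1}  ⟹  sig = ⟨2 | 1⟩
  P={2,6}:  v_{2} + v_{6} = v_{3} + v_{4}  ⟹  sig = ⟨2 | 1 1⟩
  P={6,7}:  v_{6} + v_{7} = v_{3} + v_{5}  ⟹  sig = ⟨2 | 1 1⟩
  P={3,8,9}:  v_{3} + v_{8} + v_{9} = 0  ⟹  sig = ⟨3 | 0⟩
  P={1,3,8}:  v_{1} + v_{3} + v_{8} = v_{5}  ⟹  sig = ⟨3 | 1⟩
  P={3,4,5}:  v_{3} + v_{4} + v_{5} = v_{6}  ⟹  sig = ⟨3 | 1⟩
  P={1,3,4}:  v_{1} + v_{3} + v_{4} = v_{6} + v_{9}  ⟹  sig = ⟨3 | 1 1⟩
  P={6,8,9}:  v_{6} + v_{8} + v_{9} = v_{4} + v_{5}  ⟹  sig = ⟨3 | 1 1⟩
  P={1,6,8}:  v_{1} + v_{6} + v_{8} = v_{4} + 2·v_{5}  ⟹  sig = ⟨3 | 1 2⟩

Hence PRS(X_Σ) =
    |P|=2: 6 collections, coeffs (), (), (1), (1), (1,1), (1,1)
    |P|=3: 6 collections, coeffs (), (1), (1), (1,1), (1,1), (1,2)


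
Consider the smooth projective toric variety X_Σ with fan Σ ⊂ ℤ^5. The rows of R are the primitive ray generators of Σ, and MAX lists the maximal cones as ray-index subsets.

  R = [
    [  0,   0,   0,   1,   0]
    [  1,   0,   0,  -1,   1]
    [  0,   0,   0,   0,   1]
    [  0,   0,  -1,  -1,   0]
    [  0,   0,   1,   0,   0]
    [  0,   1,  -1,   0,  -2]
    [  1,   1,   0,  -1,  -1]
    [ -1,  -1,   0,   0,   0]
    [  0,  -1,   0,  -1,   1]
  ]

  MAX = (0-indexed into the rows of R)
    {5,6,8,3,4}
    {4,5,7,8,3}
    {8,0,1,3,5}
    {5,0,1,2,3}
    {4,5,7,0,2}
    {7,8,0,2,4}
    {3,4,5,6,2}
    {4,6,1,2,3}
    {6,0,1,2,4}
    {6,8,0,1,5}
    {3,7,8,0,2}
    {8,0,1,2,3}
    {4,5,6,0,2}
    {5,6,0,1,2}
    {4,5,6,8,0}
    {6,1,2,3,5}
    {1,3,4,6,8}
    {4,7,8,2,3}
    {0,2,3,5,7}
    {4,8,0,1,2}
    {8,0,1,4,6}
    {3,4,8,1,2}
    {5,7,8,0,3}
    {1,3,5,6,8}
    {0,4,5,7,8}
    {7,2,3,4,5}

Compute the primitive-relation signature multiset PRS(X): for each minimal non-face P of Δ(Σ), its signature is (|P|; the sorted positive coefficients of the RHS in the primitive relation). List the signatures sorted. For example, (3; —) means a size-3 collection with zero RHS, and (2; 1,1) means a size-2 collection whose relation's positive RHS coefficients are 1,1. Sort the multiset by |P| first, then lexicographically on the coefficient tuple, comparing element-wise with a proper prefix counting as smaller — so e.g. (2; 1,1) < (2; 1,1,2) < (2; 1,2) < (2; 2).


The 7 primitive collections of Σ (r=9, n=5):

  • {1,7}:  v_{1} + v_{7} = v_{8}  →  sig = (2; 1)
  • {6,7}:  v_{6} + v_{7} = v_{4} + v_{5} + v_{8}  →  sig = (2; 1,1,1)
  • {0,3,4}:  v_{0} + v_{3} + v_{4} = 0  →  sig = (3; —)
  • {1,4,5}:  v_{1} + v_{4} + v_{5} = v_{6}  →  sig = (3; 1)
  • {2,5,8}:  v_{2} + v_{5} + v_{8} = v_{3}  →  sig = (3; 1)
  • {0,3,6}:  v_{0} + v_{3} + v_{6} = v_{1} + v_{5}  →  sig = (3; 1,1)
  • {2,6,8}:  v_{2} + v_{6} + v_{8} = v_{1} + v_{3} + v_{4}  →  sig = (3; 1,1,1)

Hence PRS(X_Σ) =
    (2; 1)
    (2; 1,1,1)
    (3; —)
    (3; 1)
    (3; 1)
    (3; 1,1)
    (3; 1,1,1)


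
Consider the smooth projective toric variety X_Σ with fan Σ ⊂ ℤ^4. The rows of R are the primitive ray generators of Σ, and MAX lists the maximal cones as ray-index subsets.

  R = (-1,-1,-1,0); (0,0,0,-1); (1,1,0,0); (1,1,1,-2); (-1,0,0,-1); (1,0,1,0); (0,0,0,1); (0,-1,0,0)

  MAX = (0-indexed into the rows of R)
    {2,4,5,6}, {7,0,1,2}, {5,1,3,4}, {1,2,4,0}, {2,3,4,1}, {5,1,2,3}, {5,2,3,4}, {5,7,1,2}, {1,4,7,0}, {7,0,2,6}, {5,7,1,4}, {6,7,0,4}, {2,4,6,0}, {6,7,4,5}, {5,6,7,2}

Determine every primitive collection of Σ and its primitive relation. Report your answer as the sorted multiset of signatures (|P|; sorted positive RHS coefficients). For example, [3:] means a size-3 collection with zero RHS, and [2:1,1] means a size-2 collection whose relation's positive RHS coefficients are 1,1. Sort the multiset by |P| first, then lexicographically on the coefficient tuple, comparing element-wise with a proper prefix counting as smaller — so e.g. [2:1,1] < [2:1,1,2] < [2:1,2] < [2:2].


Σ has 7 primitive collections:

  P={1,6}:  v_{1} + v_{6} = 0  ⟹  sig = [2:]
  P={0,5}:  v_{0} + v_{5} = v_{7}  ⟹  sig = [2:1]
  P={3,6}:  v_{3} + v_{6} = v_{2} + v_{4} + v_{5}  ⟹  sig = [2:1,1,1]
  P={3,7}:  v_{3} + v_{7} = 2·v_{1} + v_{5}  ⟹  sig = [2:1,2]
  P={0,3}:  v_{0} + v_{3} = 2·v_{1}  ⟹  sig = [2:2]
  P={2,4,7}:  v_{2} + v_{4} + v_{7} = v_{1}  ⟹  sig = [3:1]
  P={1,2,4,5}:  v_{1} + v_{2} + v_{4} + v_{5} = v_{3}  ⟹  sig = [4:1]

Signatures (|P|; sorted positive RHS coefficients), sorted:
    [2:]
    [2:1]
    [2:1,1,1]
    [2:1,2]
    [2:2]
    [3:1]
    [4:1]


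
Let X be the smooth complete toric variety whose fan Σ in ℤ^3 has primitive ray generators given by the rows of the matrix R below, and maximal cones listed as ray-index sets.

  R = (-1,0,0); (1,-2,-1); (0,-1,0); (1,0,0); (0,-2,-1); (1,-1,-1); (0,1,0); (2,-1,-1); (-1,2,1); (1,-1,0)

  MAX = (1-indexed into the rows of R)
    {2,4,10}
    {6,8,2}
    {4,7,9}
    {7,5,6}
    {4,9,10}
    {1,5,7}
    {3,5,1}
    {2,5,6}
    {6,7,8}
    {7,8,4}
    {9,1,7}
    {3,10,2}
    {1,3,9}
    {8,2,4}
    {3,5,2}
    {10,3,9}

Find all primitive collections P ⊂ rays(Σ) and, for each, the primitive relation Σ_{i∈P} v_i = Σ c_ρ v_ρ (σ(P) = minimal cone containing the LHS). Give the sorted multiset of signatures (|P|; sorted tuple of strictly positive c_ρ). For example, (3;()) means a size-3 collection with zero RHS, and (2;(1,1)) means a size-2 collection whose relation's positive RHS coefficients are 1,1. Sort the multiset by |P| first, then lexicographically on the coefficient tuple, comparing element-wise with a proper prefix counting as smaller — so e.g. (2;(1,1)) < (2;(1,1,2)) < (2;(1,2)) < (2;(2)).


Primitive collections (21):

  • {1,4}:  v_{1} + v_{4} = 0 — sig = (2;())
  • {2,9}:  v_{2} + v_{9} = 0 — sig = (2;())
  • {3,7}:  v_{3} + v_{7} = 0 — sig = (2;())
  • {1,2}:  v_{1} + v_{2} = v_{5} — sig = (2;(1))
  • {1,8}:  v_{1} + v_{8} = v_{6} — sig = (2;(1))
  • {1,10}:  v_{1} + v_{10} = v_{3} — sig = (2;(1))
  • {2,7}:  v_{2} + v_{7} = v_{6} — sig = (2;(1))
  • {3,4}:  v_{3} + v_{4} = v_{10} — sig = (2;(1))
  • {3,6}:  v_{3} + v_{6} = v_{2} — sig = (2;(1))
  • {4,5}:  v_{4} + v_{5} = v_{2} — sig = (2;(1))
  • {4,6}:  v_{4} + v_{6} = v_{8} — sig = (2;(1))
  • {5,9}:  v_{5} + v_{9} = v_{1} — sig = (2;(1))
  • {6,9}:  v_{6} + v_{9} = v_{7} — sig = (2;(1))
  • {7,10}:  v_{7} + v_{10} = v_{4} — sig = (2;(1))
  • {1,6}:  v_{1} + v_{6} = v_{5} + v_{7} — sig = (2;(1,1))
  • {3,8}:  v_{3} + v_{8} = v_{2} + v_{4} — sig = (2;(1,1))
  • {5,8}:  v_{5} + v_{8} = v_{2} + v_{6} — sig = (2;(1,1))
  • {5,10}:  v_{5} + v_{10} = v_{2} + v_{3} — sig = (2;(1,1))
  • {6,10}:  v_{6} + v_{10} = v_{2} + v_{4} — sig = (2;(1,1))
  • {8,9}:  v_{8} + v_{9} = v_{4} + v_{7} — sig = (2;(1,1))
  • {8,10}:  v_{8} + v_{10} = v_{2} + 2·v_{4} — sig = (2;(1,2))

Signatures (|P|; sorted positive RHS coefficients), sorted:
{ (2;()) ×3,  (2;(1)) ×11,  (2;(1,1)) ×6,  (2;(1,2)) }


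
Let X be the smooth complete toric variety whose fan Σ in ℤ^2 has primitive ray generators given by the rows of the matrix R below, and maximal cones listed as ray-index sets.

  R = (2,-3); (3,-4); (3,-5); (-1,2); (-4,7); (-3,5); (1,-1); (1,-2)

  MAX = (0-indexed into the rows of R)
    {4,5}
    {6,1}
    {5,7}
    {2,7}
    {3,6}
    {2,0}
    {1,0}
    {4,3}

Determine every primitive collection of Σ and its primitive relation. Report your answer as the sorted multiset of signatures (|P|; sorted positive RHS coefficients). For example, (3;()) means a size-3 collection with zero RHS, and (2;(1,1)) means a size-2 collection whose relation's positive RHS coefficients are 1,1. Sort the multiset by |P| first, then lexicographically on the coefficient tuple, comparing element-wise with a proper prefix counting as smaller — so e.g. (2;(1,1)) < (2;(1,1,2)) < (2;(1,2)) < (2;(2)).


Minimal non-faces — 20 found among 8 rays, 8 max cones:

  P={2,5}:  v_{2} + v_{5} = 0  ⇒ sig = (2;())
  P={3,7}:  v_{3} + v_{7} = 0  ⇒ sig = (2;())
  P={0,3}:  v_{0} + v_{3} = v_{6}  ⇒ sig = (2;(1))
  P={0,5}:  v_{0} + v_{5} = v_{3}  ⇒ sig = (2;(1))
  P={0,6}:  v_{0} + v_{6} = v_{1}  ⇒ sig = (2;(1))
  P={0,7}:  v_{0} + v_{7} = v_{2}  ⇒ sig = (2;(1))
  P={2,3}:  v_{2} + v_{3} = v_{0}  ⇒ sig = (2;(1))
  P={2,4}:  v_{2} + v_{4} = v_{3}  ⇒ sig = (2;(1))
  P={3,5}:  v_{3} + v_{5} = v_{4}  ⇒ sig = (2;(1))
  P={4,7}:  v_{4} + v_{7} = v_{5}  ⇒ sig = (2;(1))
  P={6,7}:  v_{6} + v_{7} = v_{0}  ⇒ sig = (2;(1))
  P={1,5}:  v_{1} + v_{5} = v_{3} + v_{6}  ⇒ sig = (2;(1,1))
  P={1,4}:  v_{1} + v_{4} = 2·v_{3} + v_{6}  ⇒ sig = (2;(1,2))
  P={0,4}:  v_{0} + v_{4} = 2·v_{3}  ⇒ sig = (2;(2))
  P={1,3}:  v_{1} + v_{3} = 2·v_{6}  ⇒ sig = (2;(2))
  P={1,7}:  v_{1} + v_{7} = 2·v_{0}  ⇒ sig = (2;(2))
  P={2,6}:  v_{2} + v_{6} = 2·v_{0}  ⇒ sig = (2;(2))
  P={5,6}:  v_{5} + v_{6} = 2·v_{3}  ⇒ sig = (2;(2))
  P={1,2}:  v_{1} + v_{2} = 3·v_{0}  ⇒ sig = (2;(3))
  P={4,6}:  v_{4} + v_{6} = 3·v_{3}  ⇒ sig = (2;(3))

Signatures (|P|; sorted positive RHS coefficients), sorted:
{ (2;()) ×2,  (2;(1)) ×9,  (2;(1,1)),  (2;(1,2)),  (2;(2)) ×5,  (2;(3)) ×2 }


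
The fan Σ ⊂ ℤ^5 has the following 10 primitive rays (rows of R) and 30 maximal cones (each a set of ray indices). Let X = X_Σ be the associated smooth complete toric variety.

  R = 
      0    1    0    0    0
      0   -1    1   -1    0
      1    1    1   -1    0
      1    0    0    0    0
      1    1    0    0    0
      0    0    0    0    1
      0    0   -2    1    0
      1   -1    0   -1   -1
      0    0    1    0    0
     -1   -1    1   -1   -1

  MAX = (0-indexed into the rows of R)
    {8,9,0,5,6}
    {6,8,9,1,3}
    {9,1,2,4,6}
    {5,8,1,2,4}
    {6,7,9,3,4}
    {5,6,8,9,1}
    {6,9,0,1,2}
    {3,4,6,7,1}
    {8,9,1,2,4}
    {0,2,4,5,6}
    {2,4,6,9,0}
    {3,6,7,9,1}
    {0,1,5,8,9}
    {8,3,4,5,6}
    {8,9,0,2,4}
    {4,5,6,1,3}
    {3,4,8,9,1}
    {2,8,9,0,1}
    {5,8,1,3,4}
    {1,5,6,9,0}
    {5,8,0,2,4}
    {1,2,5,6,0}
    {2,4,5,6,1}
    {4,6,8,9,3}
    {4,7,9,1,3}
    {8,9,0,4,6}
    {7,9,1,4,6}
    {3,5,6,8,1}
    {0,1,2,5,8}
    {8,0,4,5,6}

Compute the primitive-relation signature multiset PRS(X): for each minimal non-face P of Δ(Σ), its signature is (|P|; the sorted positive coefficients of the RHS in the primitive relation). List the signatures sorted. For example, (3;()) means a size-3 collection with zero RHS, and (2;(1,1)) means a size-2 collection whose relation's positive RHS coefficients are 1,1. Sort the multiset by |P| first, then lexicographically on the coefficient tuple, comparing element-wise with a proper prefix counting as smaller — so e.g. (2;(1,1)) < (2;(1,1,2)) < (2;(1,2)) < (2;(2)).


Primitive collections (14):

  • {0,3}:  v_{0} + v_{3} = v_{4}  so sig = (2;(1))
  • {0,7}:  v_{0} + v_{7} = v_{1} + 2·v_{4} + v_{6} + v_{9}  so sig = (2;(1,1,1,2))
  • {5,7}:  v_{5} + v_{7} = 2·v_{1} + v_{4} + v_{6}  so sig = (2;(1,1,2))
  • {2,7}:  v_{2} + v_{7} = 2·v_{1} + 3·v_{4} + v_{6} + v_{9}  so sig = (2;(1,1,2,3))
  • {2,3}:  v_{2} + v_{3} = v_{1} + 2·v_{4}  so sig = (2;(1,2))
  • {7,8}:  v_{7} + v_{8} = 2·v_{3} + v_{9}  so sig = (2;(1,2))
  • {0,1,4}:  v_{0} + v_{1} + v_{4} = v_{2}  so sig = (3;(1))
  • {2,6,8}:  v_{2} + v_{6} + v_{8} = v_{4}  so sig = (3;(1))
  • {3,5,9}:  v_{3} + v_{5} + v_{9} = v_{1}  so sig = (3;(1))
  • {4,5,9}:  v_{4} + v_{5} + v_{9} = v_{0} + v_{1}  so sig = (3;(1,1))
  • {2,5,9}:  v_{2} + v_{5} + v_{9} = 2·v_{0} + 2·v_{1}  so sig = (3;(2,2))
  • {0,1,6,8}:  v_{0} + v_{1} + v_{6} + v_{8} = 0  so sig = (4;())
  • {1,4,6,8}:  v_{1} + v_{4} + v_{6} + v_{8} = v_{3}  so sig = (4;(1))
  • {1,3,4,6,9}:  v_{1} + v_{3} + v_{4} + v_{6} + v_{9} = v_{7}  so sig = (5;(1))

Sorted signature multiset PRS(X):
[(2;(1)), (2;(1,1,1,2)), (2;(1,1,2)), (2;(1,1,2,3)), (2;(1,2)), (2;(1,2)), (3;(1)), (3;(1)), (3;(1)), (3;(1,1)), (3;(2,2)), (4;()), (4;(1)), (5;(1))]


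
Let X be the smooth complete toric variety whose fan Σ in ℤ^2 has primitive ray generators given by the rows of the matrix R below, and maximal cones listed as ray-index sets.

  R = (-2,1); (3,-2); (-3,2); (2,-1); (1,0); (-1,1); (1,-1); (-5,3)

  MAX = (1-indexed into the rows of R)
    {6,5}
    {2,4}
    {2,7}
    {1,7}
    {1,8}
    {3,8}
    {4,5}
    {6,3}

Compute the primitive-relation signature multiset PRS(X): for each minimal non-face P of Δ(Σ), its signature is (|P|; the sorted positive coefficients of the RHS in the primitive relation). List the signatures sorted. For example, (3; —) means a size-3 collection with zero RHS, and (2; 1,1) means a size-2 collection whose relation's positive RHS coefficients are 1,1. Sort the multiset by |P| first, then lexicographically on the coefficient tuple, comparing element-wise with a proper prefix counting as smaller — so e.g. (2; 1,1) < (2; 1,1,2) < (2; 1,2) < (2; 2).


20 collections generate NE(X_Σ); each relation:

  {1,4}:  v_{1} + v_{4} = 0  →  sig = (2; —)
  {2,3}:  v_{2} + v_{3} = 0  →  sig = (2; —)
  {6,7}:  v_{6} + v_{7} = 0  →  sig = (2; —)
  {1,2}:  v_{1} + v_{2} = v_{7}  →  sig = (2; 1)
  {1,3}:  v_{1} + v_{3} = v_{8}  →  sig = (2; 1)
  {1,5}:  v_{1} + v_{5} = v_{6}  →  sig = (2; 1)
  {1,6}:  v_{1} + v_{6} = v_{3}  →  sig = (2; 1)
  {2,6}:  v_{2} + v_{6} = v_{4}  →  sig = (2; 1)
  {2,8}:  v_{2} + v_{8} = v_{1}  →  sig = (2; 1)
  {3,4}:  v_{3} + v_{4} = v_{6}  →  sig = (2; 1)
  {3,7}:  v_{3} + v_{7} = v_{1}  →  sig = (2; 1)
  {4,6}:  v_{4} + v_{6} = v_{5}  →  sig = (2; 1)
  {4,7}:  v_{4} + v_{7} = v_{2}  →  sig = (2; 1)
  {4,8}:  v_{4} + v_{8} = v_{3}  →  sig = (2; 1)
  {5,7}:  v_{5} + v_{7} = v_{4}  →  sig = (2; 1)
  {5,8}:  v_{5} + v_{8} = v_{3} + v_{6}  →  sig = (2; 1,1)
  {2,5}:  v_{2} + v_{5} = 2·v_{4}  →  sig = (2; 2)
  {3,5}:  v_{3} + v_{5} = 2·v_{6}  →  sig = (2; 2)
  {6,8}:  v_{6} + v_{8} = 2·v_{3}  →  sig = (2; 2)
  {7,8}:  v_{7} + v_{8} = 2·v_{1}  →  sig = (2; 2)

Hence PRS(X_Σ) =
    (2; —)
    (2; —)
    (2; —)
    (2; 1)
    (2; 1)
    (2; 1)
    (2; 1)
    (2; 1)
    (2; 1)
    (2; 1)
    (2; 1)
    (2; 1)
    (2; 1)
    (2; 1)
    (2; 1)
    (2; 1,1)
    (2; 2)
    (2; 2)
    (2; 2)
    (2; 2)


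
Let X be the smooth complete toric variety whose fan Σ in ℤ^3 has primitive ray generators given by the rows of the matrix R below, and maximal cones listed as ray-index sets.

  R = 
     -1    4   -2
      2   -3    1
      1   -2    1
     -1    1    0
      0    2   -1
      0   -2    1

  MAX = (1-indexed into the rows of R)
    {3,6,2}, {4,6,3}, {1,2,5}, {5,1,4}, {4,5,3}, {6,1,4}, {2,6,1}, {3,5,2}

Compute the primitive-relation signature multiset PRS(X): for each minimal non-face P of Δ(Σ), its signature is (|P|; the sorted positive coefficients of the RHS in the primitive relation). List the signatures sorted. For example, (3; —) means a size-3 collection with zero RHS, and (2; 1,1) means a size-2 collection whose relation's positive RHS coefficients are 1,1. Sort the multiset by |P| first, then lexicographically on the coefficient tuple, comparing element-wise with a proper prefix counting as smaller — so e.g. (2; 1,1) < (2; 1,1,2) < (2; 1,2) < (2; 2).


Δ(Σ) — 6 vertices, 3 min non-faces:

  {5,6}:  v_{5} + v_{6} = 0  ⟹  sig = (2; —)
  {1,3}:  v_{1} + v_{3} = v_{5}  ⟹  sig = (2; 1)
  {2,4}:  v_{2} + v_{4} = v_{3}  ⟹  sig = (2; 1)

so the primitive-relation signature multiset is
{ (2; —),  (2; 1) ×2 }


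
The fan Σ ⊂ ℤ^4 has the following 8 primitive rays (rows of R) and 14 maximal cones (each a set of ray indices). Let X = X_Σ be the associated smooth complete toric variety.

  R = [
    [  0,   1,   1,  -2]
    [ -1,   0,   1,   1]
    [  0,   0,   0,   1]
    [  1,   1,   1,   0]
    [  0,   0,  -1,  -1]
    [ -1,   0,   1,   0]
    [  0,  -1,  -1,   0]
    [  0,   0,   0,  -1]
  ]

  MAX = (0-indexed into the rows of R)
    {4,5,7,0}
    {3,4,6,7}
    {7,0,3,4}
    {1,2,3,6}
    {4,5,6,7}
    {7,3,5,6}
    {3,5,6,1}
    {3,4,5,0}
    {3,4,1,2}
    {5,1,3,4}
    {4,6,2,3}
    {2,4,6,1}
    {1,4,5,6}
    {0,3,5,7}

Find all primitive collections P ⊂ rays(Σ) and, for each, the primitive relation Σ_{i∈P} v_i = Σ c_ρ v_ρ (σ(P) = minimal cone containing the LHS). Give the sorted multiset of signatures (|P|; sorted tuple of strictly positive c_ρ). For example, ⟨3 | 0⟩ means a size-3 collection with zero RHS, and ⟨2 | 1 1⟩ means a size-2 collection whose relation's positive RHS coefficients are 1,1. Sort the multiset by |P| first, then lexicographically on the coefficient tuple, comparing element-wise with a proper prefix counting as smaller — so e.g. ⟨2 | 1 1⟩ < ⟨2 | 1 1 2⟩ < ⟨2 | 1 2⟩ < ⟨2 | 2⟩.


9 collections generate NE(X_Σ); each relation:

  P={2,7}:  v_{2} + v_{7} = 0 — sig = ⟨2 | 0⟩
  P={1,7}:  v_{1} + v_{7} = v_{5} — sig = ⟨2 | 1⟩
  P={2,5}:  v_{2} + v_{5} = v_{1} — sig = ⟨2 | 1⟩
  P={0,2}:  v_{0} + v_{2} = v_{3} + v_{4} + v_{5} — sig = ⟨2 | 1 1 1⟩
  P={0,1}:  v_{0} + v_{1} = v_{3} + v_{4} + 2·v_{5} — sig = ⟨2 | 1 1 2⟩
  P={0,6}:  v_{0} + v_{6} = 2·v_{7} — sig = ⟨2 | 2⟩
  P={1,3,4,6}:  v_{1} + v_{3} + v_{4} + v_{6} = 0 — sig = ⟨4 | 0⟩
  P={3,4,5,6}:  v_{3} + v_{4} + v_{5} + v_{6} = v_{7} — sig = ⟨4 | 1⟩
  P={3,4,5,7}:  v_{3} + v_{4} + v_{5} + v_{7} = v_{0} — sig = ⟨4 | 1⟩

so the primitive-relation signature multiset is
    |P|=2: 6 collections, coeffs (), (1), (1), (1,1,1), (1,1,2), (2)
    |P|=4: 3 collections, coeffs (), (1), (1)


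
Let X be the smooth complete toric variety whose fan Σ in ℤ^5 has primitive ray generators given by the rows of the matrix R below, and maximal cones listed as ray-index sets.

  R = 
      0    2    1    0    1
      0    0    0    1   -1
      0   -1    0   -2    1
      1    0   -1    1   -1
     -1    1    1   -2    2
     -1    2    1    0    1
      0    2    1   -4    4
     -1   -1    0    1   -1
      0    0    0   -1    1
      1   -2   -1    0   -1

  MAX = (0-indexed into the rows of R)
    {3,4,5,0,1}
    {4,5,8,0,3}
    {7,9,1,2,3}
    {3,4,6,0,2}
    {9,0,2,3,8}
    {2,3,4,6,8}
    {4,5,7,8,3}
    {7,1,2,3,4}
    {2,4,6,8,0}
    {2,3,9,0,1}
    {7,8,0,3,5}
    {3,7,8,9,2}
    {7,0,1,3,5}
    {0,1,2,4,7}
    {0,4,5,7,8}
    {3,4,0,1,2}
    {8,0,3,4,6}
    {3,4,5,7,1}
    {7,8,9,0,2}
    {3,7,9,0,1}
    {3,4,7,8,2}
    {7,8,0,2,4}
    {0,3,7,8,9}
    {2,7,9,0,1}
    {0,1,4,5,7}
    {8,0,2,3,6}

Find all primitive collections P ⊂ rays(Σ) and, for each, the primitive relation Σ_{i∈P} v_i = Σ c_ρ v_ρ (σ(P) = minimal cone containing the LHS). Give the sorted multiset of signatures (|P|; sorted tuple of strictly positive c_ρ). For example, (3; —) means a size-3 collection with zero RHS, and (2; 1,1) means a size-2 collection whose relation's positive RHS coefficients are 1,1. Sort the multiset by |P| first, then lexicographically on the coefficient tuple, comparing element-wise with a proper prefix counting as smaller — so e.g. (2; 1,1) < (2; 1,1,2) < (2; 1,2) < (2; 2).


11 collections generate NE(X_Σ); each relation:

  P = {1,8}:  v_{1} + v_{8} = 0 ; sig = (2; —)
  P = {5,9}:  v_{5} + v_{9} = 0 ; sig = (2; —)
  P = {2,5}:  v_{2} + v_{5} = v_{4} ; sig = (2; 1)
  P = {4,9}:  v_{4} + v_{9} = v_{2} ; sig = (2; 1)
  P = {6,7}:  v_{6} + v_{7} = v_{4} + v_{8} ; sig = (2; 1,1)
  P = {1,6}:  v_{1} + v_{6} = v_{0} + v_{2} + v_{3} + v_{4} ; sig = (2; 1,1,1,1)
  P = {5,6}:  v_{5} + v_{6} = v_{0} + v_{3} + 2·v_{4} + v_{8} ; sig = (2; 1,1,1,2)
  P = {6,9}:  v_{6} + v_{9} = v_{0} + 2·v_{2} + v_{3} + v_{8} ; sig = (2; 1,1,1,2)
  P = {0,2,3,7}:  v_{0} + v_{2} + v_{3} + v_{7} = 0 ; sig = (4; —)
  P = {0,3,4,7}:  v_{0} + v_{3} + v_{4} + v_{7} = v_{5} ; sig = (4; 1)
  P = {0,2,3,4,8}:  v_{0} + v_{2} + v_{3} + v_{4} + v_{8} = v_{6} ; sig = (5; 1)

Hence PRS(X_Σ) =
[(2; —), (2; —), (2; 1), (2; 1), (2; 1,1), (2; 1,1,1,1), (2; 1,1,1,2), (2; 1,1,1,2), (4; —), (4; 1), (5; 1)]
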